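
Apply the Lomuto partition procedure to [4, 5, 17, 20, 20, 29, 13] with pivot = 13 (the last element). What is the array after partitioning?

Lomuto partition with pivot = 13:

Initial array: [4, 5, 17, 20, 20, 29, 13]

arr[0]=4 <= 13: swap with position 0, array becomes [4, 5, 17, 20, 20, 29, 13]
arr[1]=5 <= 13: swap with position 1, array becomes [4, 5, 17, 20, 20, 29, 13]
arr[2]=17 > 13: no swap
arr[3]=20 > 13: no swap
arr[4]=20 > 13: no swap
arr[5]=29 > 13: no swap

Place pivot at position 2: [4, 5, 13, 20, 20, 29, 17]
Pivot position: 2

After partitioning with pivot 13, the array becomes [4, 5, 13, 20, 20, 29, 17]. The pivot is placed at index 2. All elements to the left of the pivot are <= 13, and all elements to the right are > 13.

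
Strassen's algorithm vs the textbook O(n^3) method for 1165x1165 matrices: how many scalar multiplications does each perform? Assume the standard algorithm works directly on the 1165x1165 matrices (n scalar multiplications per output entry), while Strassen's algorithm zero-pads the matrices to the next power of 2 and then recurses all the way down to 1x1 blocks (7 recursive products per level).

Matrix multiplication for 1165x1165 matrices:

Strassen's algorithm requires power-of-2 dimensions. Pad 1165x1165 to 2048x2048 (next power of 2).

Standard algorithm: 1165^3 = 1581167125 multiplications
Strassen's algorithm: 7^(log2(2048)) = 7^11 = 1977326743 multiplications
Difference: 1581167125 - 1977326743 = -396159618 (Strassen uses MORE here due to padding overhead — for small or just-over-power-of-2 n, padding can outweigh the per-level savings)

Standard: 1581167125 multiplications (1165^3). Strassen: 1977326743 multiplications (7^11, after padding to 2048x2048). Strassen reduces 8 recursive multiplications to 7 at each level.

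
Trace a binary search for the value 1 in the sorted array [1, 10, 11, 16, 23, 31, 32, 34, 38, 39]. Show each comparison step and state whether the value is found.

Binary search for 1 in [1, 10, 11, 16, 23, 31, 32, 34, 38, 39]:

lo=0, hi=9, mid=4, arr[mid]=23 -> 23 > 1, search left half
lo=0, hi=3, mid=1, arr[mid]=10 -> 10 > 1, search left half
lo=0, hi=0, mid=0, arr[mid]=1 -> Found target at index 0!

Binary search finds 1 at index 0 after 3 comparisons. The search repeatedly halves the search space by comparing with the middle element.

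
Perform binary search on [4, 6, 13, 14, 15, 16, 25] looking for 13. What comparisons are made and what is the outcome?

Binary search for 13 in [4, 6, 13, 14, 15, 16, 25]:

lo=0, hi=6, mid=3, arr[mid]=14 -> 14 > 13, search left half
lo=0, hi=2, mid=1, arr[mid]=6 -> 6 < 13, search right half
lo=2, hi=2, mid=2, arr[mid]=13 -> Found target at index 2!

Binary search finds 13 at index 2 after 3 comparisons. The search repeatedly halves the search space by comparing with the middle element.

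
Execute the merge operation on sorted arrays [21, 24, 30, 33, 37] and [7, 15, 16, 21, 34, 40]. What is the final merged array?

Merging process:

Compare 21 vs 7: take 7 from right. Merged: [7]
Compare 21 vs 15: take 15 from right. Merged: [7, 15]
Compare 21 vs 16: take 16 from right. Merged: [7, 15, 16]
Compare 21 vs 21: take 21 from left. Merged: [7, 15, 16, 21]
Compare 24 vs 21: take 21 from right. Merged: [7, 15, 16, 21, 21]
Compare 24 vs 34: take 24 from left. Merged: [7, 15, 16, 21, 21, 24]
Compare 30 vs 34: take 30 from left. Merged: [7, 15, 16, 21, 21, 24, 30]
Compare 33 vs 34: take 33 from left. Merged: [7, 15, 16, 21, 21, 24, 30, 33]
Compare 37 vs 34: take 34 from right. Merged: [7, 15, 16, 21, 21, 24, 30, 33, 34]
Compare 37 vs 40: take 37 from left. Merged: [7, 15, 16, 21, 21, 24, 30, 33, 34, 37]
Append remaining from right: [40]. Merged: [7, 15, 16, 21, 21, 24, 30, 33, 34, 37, 40]

Final merged array: [7, 15, 16, 21, 21, 24, 30, 33, 34, 37, 40]
Total comparisons: 10

The merged array is [7, 15, 16, 21, 21, 24, 30, 33, 34, 37, 40], requiring 10 comparisons. The merge step runs in O(n) time where n is the total number of elements.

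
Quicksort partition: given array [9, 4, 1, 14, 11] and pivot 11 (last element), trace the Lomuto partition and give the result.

Lomuto partition with pivot = 11:

Initial array: [9, 4, 1, 14, 11]

arr[0]=9 <= 11: swap with position 0, array becomes [9, 4, 1, 14, 11]
arr[1]=4 <= 11: swap with position 1, array becomes [9, 4, 1, 14, 11]
arr[2]=1 <= 11: swap with position 2, array becomes [9, 4, 1, 14, 11]
arr[3]=14 > 11: no swap

Place pivot at position 3: [9, 4, 1, 11, 14]
Pivot position: 3

After partitioning with pivot 11, the array becomes [9, 4, 1, 11, 14]. The pivot is placed at index 3. All elements to the left of the pivot are <= 11, and all elements to the right are > 11.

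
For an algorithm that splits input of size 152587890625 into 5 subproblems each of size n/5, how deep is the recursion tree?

For divide and conquer with division factor 5:

Problem sizes at each level:
Level 0: 152587890625
Level 1: 30517578125
Level 2: 6103515625
Level 3: 1220703125
Level 4: 244140625
Level 5: 48828125
Level 6: 9765625
Level 7: 1953125
Level 8: 390625
Level 9: 78125
Level 10: 15625
Level 11: 3125
Level 12: 625
Level 13: 125
Level 14: 25
Level 15: 5
Level 16: 1

The root is level 0 and the size-1 base case is level 16 (the tree spans levels 0 through 16, i.e. 17 levels counting the root), so the depth is the number of divisions: log_5(152587890625) = 16

The recursion tree depth is log_5(152587890625) = 16. At each level, the problem size is divided by 5, so it takes 16 divisions to reduce to a base case of size 1. The algorithm makes 5 recursive calls at each level.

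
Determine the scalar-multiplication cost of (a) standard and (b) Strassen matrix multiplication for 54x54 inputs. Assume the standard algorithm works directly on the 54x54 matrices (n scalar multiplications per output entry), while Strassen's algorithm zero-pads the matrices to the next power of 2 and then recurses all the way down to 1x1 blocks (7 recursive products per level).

Matrix multiplication for 54x54 matrices:

Strassen's algorithm requires power-of-2 dimensions. Pad 54x54 to 64x64 (next power of 2).

Standard algorithm: 54^3 = 157464 multiplications
Strassen's algorithm: 7^(log2(64)) = 7^6 = 117649 multiplications
Savings: 157464 - 117649 = 39815 multiplications

Standard: 157464 multiplications (54^3). Strassen: 117649 multiplications (7^6, after padding to 64x64). Strassen reduces 8 recursive multiplications to 7 at each level.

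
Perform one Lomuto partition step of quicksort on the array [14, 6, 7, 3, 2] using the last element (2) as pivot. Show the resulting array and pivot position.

Lomuto partition with pivot = 2:

Initial array: [14, 6, 7, 3, 2]

arr[0]=14 > 2: no swap
arr[1]=6 > 2: no swap
arr[2]=7 > 2: no swap
arr[3]=3 > 2: no swap

Place pivot at position 0: [2, 6, 7, 3, 14]
Pivot position: 0

After partitioning with pivot 2, the array becomes [2, 6, 7, 3, 14]. The pivot is placed at index 0. All elements to the left of the pivot are <= 2, and all elements to the right are > 2.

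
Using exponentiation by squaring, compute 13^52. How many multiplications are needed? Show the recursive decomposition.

Computing 13^52 by squaring (build up from 13^1; each line after the first costs one multiplication):

13^1 = 13
13^2 = (13^1)^2 = 13^2 = 169
13^3 = 13 * 13^2 = 13 * 169 = 2197
13^6 = (13^3)^2 = 2197^2 = 4826809
13^12 = (13^6)^2 = 4826809^2 = 23298085122481
13^13 = 13 * 13^12 = 13 * 23298085122481 = 302875106592253
13^26 = (13^13)^2 = 302875106592253^2 = 91733330193268616658399616009
13^52 = (13^26)^2 = 91733330193268616658399616009^2 = 8415003868347247618489696679505181495471801448798649088081

Result: 8415003868347247618489696679505181495471801448798649088081
Multiplications needed: 7 (7 lines after 13^1)

13^52 = 8415003868347247618489696679505181495471801448798649088081. Using exponentiation by squaring, this requires 7 multiplications. The key idea: if the exponent is even, square the half-power; if odd, multiply by the base once.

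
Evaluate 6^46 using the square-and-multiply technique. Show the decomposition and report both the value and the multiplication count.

Computing 6^46 by squaring (build up from 6^1; each line after the first costs one multiplication):

6^1 = 6
6^2 = (6^1)^2 = 6^2 = 36
6^4 = (6^2)^2 = 36^2 = 1296
6^5 = 6 * 6^4 = 6 * 1296 = 7776
6^10 = (6^5)^2 = 7776^2 = 60466176
6^11 = 6 * 6^10 = 6 * 60466176 = 362797056
6^22 = (6^11)^2 = 362797056^2 = 131621703842267136
6^23 = 6 * 6^22 = 6 * 131621703842267136 = 789730223053602816
6^46 = (6^23)^2 = 789730223053602816^2 = 623673825204293256669089197883129856

Result: 623673825204293256669089197883129856
Multiplications needed: 8 (8 lines after 6^1)

6^46 = 623673825204293256669089197883129856. Using exponentiation by squaring, this requires 8 multiplications. The key idea: if the exponent is even, square the half-power; if odd, multiply by the base once.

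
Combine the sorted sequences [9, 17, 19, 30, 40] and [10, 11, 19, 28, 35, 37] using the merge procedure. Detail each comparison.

Merging process:

Compare 9 vs 10: take 9 from left. Merged: [9]
Compare 17 vs 10: take 10 from right. Merged: [9, 10]
Compare 17 vs 11: take 11 from right. Merged: [9, 10, 11]
Compare 17 vs 19: take 17 from left. Merged: [9, 10, 11, 17]
Compare 19 vs 19: take 19 from left. Merged: [9, 10, 11, 17, 19]
Compare 30 vs 19: take 19 from right. Merged: [9, 10, 11, 17, 19, 19]
Compare 30 vs 28: take 28 from right. Merged: [9, 10, 11, 17, 19, 19, 28]
Compare 30 vs 35: take 30 from left. Merged: [9, 10, 11, 17, 19, 19, 28, 30]
Compare 40 vs 35: take 35 from right. Merged: [9, 10, 11, 17, 19, 19, 28, 30, 35]
Compare 40 vs 37: take 37 from right. Merged: [9, 10, 11, 17, 19, 19, 28, 30, 35, 37]
Append remaining from left: [40]. Merged: [9, 10, 11, 17, 19, 19, 28, 30, 35, 37, 40]

Final merged array: [9, 10, 11, 17, 19, 19, 28, 30, 35, 37, 40]
Total comparisons: 10

The merged array is [9, 10, 11, 17, 19, 19, 28, 30, 35, 37, 40], requiring 10 comparisons. The merge step runs in O(n) time where n is the total number of elements.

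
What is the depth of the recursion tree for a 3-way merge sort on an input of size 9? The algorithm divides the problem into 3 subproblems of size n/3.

For divide and conquer with division factor 3:

Problem sizes at each level:
Level 0: 9
Level 1: 3
Level 2: 1

The root is level 0 and the size-1 base case is level 2 (the tree spans levels 0 through 2, i.e. 3 levels counting the root), so the depth is the number of divisions: log_3(9) = 2

The recursion tree depth is log_3(9) = 2. At each level, the problem size is divided by 3, so it takes 2 divisions to reduce to a base case of size 1. The algorithm makes 3 recursive calls at each level.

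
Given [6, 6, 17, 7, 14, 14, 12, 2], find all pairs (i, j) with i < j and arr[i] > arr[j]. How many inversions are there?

Finding inversions in [6, 6, 17, 7, 14, 14, 12, 2]:

(0, 7): arr[0]=6 > arr[7]=2
(1, 7): arr[1]=6 > arr[7]=2
(2, 3): arr[2]=17 > arr[3]=7
(2, 4): arr[2]=17 > arr[4]=14
(2, 5): arr[2]=17 > arr[5]=14
(2, 6): arr[2]=17 > arr[6]=12
(2, 7): arr[2]=17 > arr[7]=2
(3, 7): arr[3]=7 > arr[7]=2
(4, 6): arr[4]=14 > arr[6]=12
(4, 7): arr[4]=14 > arr[7]=2
(5, 6): arr[5]=14 > arr[6]=12
(5, 7): arr[5]=14 > arr[7]=2
(6, 7): arr[6]=12 > arr[7]=2

Total inversions: 13

The array has 13 inversion(s): (0,7), (1,7), (2,3), (2,4), (2,5), (2,6), (2,7), (3,7), (4,6), (4,7), (5,6), (5,7), (6,7). Each pair (i,j) satisfies i < j and arr[i] > arr[j].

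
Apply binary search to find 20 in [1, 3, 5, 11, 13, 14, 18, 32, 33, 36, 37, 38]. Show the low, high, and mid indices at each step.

Binary search for 20 in [1, 3, 5, 11, 13, 14, 18, 32, 33, 36, 37, 38]:

lo=0, hi=11, mid=5, arr[mid]=14 -> 14 < 20, search right half
lo=6, hi=11, mid=8, arr[mid]=33 -> 33 > 20, search left half
lo=6, hi=7, mid=6, arr[mid]=18 -> 18 < 20, search right half
lo=7, hi=7, mid=7, arr[mid]=32 -> 32 > 20, search left half
lo=7 > hi=6, target 20 not found

Binary search determines that 20 is not in the array after 4 comparisons. The search space was exhausted without finding the target.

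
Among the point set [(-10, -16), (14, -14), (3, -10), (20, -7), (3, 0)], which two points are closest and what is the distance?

Computing all pairwise distances among 5 points:

d((-10, -16), (14, -14)) = 24.0832
d((-10, -16), (3, -10)) = 14.3178
d((-10, -16), (20, -7)) = 31.3209
d((-10, -16), (3, 0)) = 20.6155
d((14, -14), (3, -10)) = 11.7047
d((14, -14), (20, -7)) = 9.2195 <-- minimum
d((14, -14), (3, 0)) = 17.8045
d((3, -10), (20, -7)) = 17.2627
d((3, -10), (3, 0)) = 10.0
d((20, -7), (3, 0)) = 18.3848

Closest pair: (14, -14) and (20, -7) with distance 9.2195

The closest pair is (14, -14) and (20, -7) with Euclidean distance 9.2195. For 5 points, brute-force pairwise comparison is shown above. For large n, the divide-and-conquer algorithm (sort by x, recurse on halves, check the dividing strip) achieves O(n log n).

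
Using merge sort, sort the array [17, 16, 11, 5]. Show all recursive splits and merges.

Merge sort trace:

Split: [17, 16, 11, 5] -> [17, 16] and [11, 5]
  Split: [17, 16] -> [17] and [16]
  Merge: [17] + [16] -> [16, 17]
  Split: [11, 5] -> [11] and [5]
  Merge: [11] + [5] -> [5, 11]
Merge: [16, 17] + [5, 11] -> [5, 11, 16, 17]

Final sorted array: [5, 11, 16, 17]

The merge sort proceeds by recursively splitting the array and merging sorted halves.
After all merges, the sorted array is [5, 11, 16, 17].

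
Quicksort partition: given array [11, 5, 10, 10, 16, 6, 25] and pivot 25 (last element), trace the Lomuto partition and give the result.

Lomuto partition with pivot = 25:

Initial array: [11, 5, 10, 10, 16, 6, 25]

arr[0]=11 <= 25: swap with position 0, array becomes [11, 5, 10, 10, 16, 6, 25]
arr[1]=5 <= 25: swap with position 1, array becomes [11, 5, 10, 10, 16, 6, 25]
arr[2]=10 <= 25: swap with position 2, array becomes [11, 5, 10, 10, 16, 6, 25]
arr[3]=10 <= 25: swap with position 3, array becomes [11, 5, 10, 10, 16, 6, 25]
arr[4]=16 <= 25: swap with position 4, array becomes [11, 5, 10, 10, 16, 6, 25]
arr[5]=6 <= 25: swap with position 5, array becomes [11, 5, 10, 10, 16, 6, 25]

Place pivot at position 6: [11, 5, 10, 10, 16, 6, 25]
Pivot position: 6

After partitioning with pivot 25, the array becomes [11, 5, 10, 10, 16, 6, 25]. The pivot is placed at index 6. All elements to the left of the pivot are <= 25, and all elements to the right are > 25.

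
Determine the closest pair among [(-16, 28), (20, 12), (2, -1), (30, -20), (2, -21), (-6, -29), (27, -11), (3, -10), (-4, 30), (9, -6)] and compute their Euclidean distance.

Computing all pairwise distances among 10 points:

d((-16, 28), (20, 12)) = 39.3954
d((-16, 28), (2, -1)) = 34.1321
d((-16, 28), (30, -20)) = 66.4831
d((-16, 28), (2, -21)) = 52.2015
d((-16, 28), (-6, -29)) = 57.8705
d((-16, 28), (27, -11)) = 58.0517
d((-16, 28), (3, -10)) = 42.4853
d((-16, 28), (-4, 30)) = 12.1655
d((-16, 28), (9, -6)) = 42.2019
d((20, 12), (2, -1)) = 22.2036
d((20, 12), (30, -20)) = 33.5261
d((20, 12), (2, -21)) = 37.5899
d((20, 12), (-6, -29)) = 48.5489
d((20, 12), (27, -11)) = 24.0416
d((20, 12), (3, -10)) = 27.8029
d((20, 12), (-4, 30)) = 30.0
d((20, 12), (9, -6)) = 21.095
d((2, -1), (30, -20)) = 33.8378
d((2, -1), (2, -21)) = 20.0
d((2, -1), (-6, -29)) = 29.1204
d((2, -1), (27, -11)) = 26.9258
d((2, -1), (3, -10)) = 9.0554
d((2, -1), (-4, 30)) = 31.5753
d((2, -1), (9, -6)) = 8.6023
d((30, -20), (2, -21)) = 28.0179
d((30, -20), (-6, -29)) = 37.108
d((30, -20), (27, -11)) = 9.4868
d((30, -20), (3, -10)) = 28.7924
d((30, -20), (-4, 30)) = 60.4649
d((30, -20), (9, -6)) = 25.2389
d((2, -21), (-6, -29)) = 11.3137
d((2, -21), (27, -11)) = 26.9258
d((2, -21), (3, -10)) = 11.0454
d((2, -21), (-4, 30)) = 51.3517
d((2, -21), (9, -6)) = 16.5529
d((-6, -29), (27, -11)) = 37.5899
d((-6, -29), (3, -10)) = 21.0238
d((-6, -29), (-4, 30)) = 59.0339
d((-6, -29), (9, -6)) = 27.4591
d((27, -11), (3, -10)) = 24.0208
d((27, -11), (-4, 30)) = 51.4004
d((27, -11), (9, -6)) = 18.6815
d((3, -10), (-4, 30)) = 40.6079
d((3, -10), (9, -6)) = 7.2111 <-- minimum
d((-4, 30), (9, -6)) = 38.2753

Closest pair: (3, -10) and (9, -6) with distance 7.2111

The closest pair is (3, -10) and (9, -6) with Euclidean distance 7.2111. For 10 points, brute-force pairwise comparison is shown above. For large n, the divide-and-conquer algorithm (sort by x, recurse on halves, check the dividing strip) achieves O(n log n).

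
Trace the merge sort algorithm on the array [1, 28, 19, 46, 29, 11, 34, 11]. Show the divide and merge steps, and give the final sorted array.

Merge sort trace:

Split: [1, 28, 19, 46, 29, 11, 34, 11] -> [1, 28, 19, 46] and [29, 11, 34, 11]
  Split: [1, 28, 19, 46] -> [1, 28] and [19, 46]
    Split: [1, 28] -> [1] and [28]
    Merge: [1] + [28] -> [1, 28]
    Split: [19, 46] -> [19] and [46]
    Merge: [19] + [46] -> [19, 46]
  Merge: [1, 28] + [19, 46] -> [1, 19, 28, 46]
  Split: [29, 11, 34, 11] -> [29, 11] and [34, 11]
    Split: [29, 11] -> [29] and [11]
    Merge: [29] + [11] -> [11, 29]
    Split: [34, 11] -> [34] and [11]
    Merge: [34] + [11] -> [11, 34]
  Merge: [11, 29] + [11, 34] -> [11, 11, 29, 34]
Merge: [1, 19, 28, 46] + [11, 11, 29, 34] -> [1, 11, 11, 19, 28, 29, 34, 46]

Final sorted array: [1, 11, 11, 19, 28, 29, 34, 46]

The merge sort proceeds by recursively splitting the array and merging sorted halves.
After all merges, the sorted array is [1, 11, 11, 19, 28, 29, 34, 46].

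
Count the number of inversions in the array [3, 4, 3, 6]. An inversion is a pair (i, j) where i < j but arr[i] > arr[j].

Finding inversions in [3, 4, 3, 6]:

(1, 2): arr[1]=4 > arr[2]=3

Total inversions: 1

The array has 1 inversion(s): (1,2). Each pair (i,j) satisfies i < j and arr[i] > arr[j].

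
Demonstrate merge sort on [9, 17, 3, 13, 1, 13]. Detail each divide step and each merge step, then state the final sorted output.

Merge sort trace:

Split: [9, 17, 3, 13, 1, 13] -> [9, 17, 3] and [13, 1, 13]
  Split: [9, 17, 3] -> [9] and [17, 3]
    Split: [17, 3] -> [17] and [3]
    Merge: [17] + [3] -> [3, 17]
  Merge: [9] + [3, 17] -> [3, 9, 17]
  Split: [13, 1, 13] -> [13] and [1, 13]
    Split: [1, 13] -> [1] and [13]
    Merge: [1] + [13] -> [1, 13]
  Merge: [13] + [1, 13] -> [1, 13, 13]
Merge: [3, 9, 17] + [1, 13, 13] -> [1, 3, 9, 13, 13, 17]

Final sorted array: [1, 3, 9, 13, 13, 17]

The merge sort proceeds by recursively splitting the array and merging sorted halves.
After all merges, the sorted array is [1, 3, 9, 13, 13, 17].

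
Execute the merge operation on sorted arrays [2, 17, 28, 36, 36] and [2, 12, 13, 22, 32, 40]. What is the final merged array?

Merging process:

Compare 2 vs 2: take 2 from left. Merged: [2]
Compare 17 vs 2: take 2 from right. Merged: [2, 2]
Compare 17 vs 12: take 12 from right. Merged: [2, 2, 12]
Compare 17 vs 13: take 13 from right. Merged: [2, 2, 12, 13]
Compare 17 vs 22: take 17 from left. Merged: [2, 2, 12, 13, 17]
Compare 28 vs 22: take 22 from right. Merged: [2, 2, 12, 13, 17, 22]
Compare 28 vs 32: take 28 from left. Merged: [2, 2, 12, 13, 17, 22, 28]
Compare 36 vs 32: take 32 from right. Merged: [2, 2, 12, 13, 17, 22, 28, 32]
Compare 36 vs 40: take 36 from left. Merged: [2, 2, 12, 13, 17, 22, 28, 32, 36]
Compare 36 vs 40: take 36 from left. Merged: [2, 2, 12, 13, 17, 22, 28, 32, 36, 36]
Append remaining from right: [40]. Merged: [2, 2, 12, 13, 17, 22, 28, 32, 36, 36, 40]

Final merged array: [2, 2, 12, 13, 17, 22, 28, 32, 36, 36, 40]
Total comparisons: 10

The merged array is [2, 2, 12, 13, 17, 22, 28, 32, 36, 36, 40], requiring 10 comparisons. The merge step runs in O(n) time where n is the total number of elements.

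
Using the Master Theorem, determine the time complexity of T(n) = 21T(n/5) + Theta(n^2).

Master Theorem for T(n) = 21T(n/5) + O(n^2):

a = 21, b = 5, c = 2
log_b(a) = log_5(21) = 1.8917

Case 3: c = 2 > log_5(21) = 1.8917
T(n) = O(n^2) = O(n^2)

For T(n) = 21T(n/5) + O(n^2): log_5(21) = 1.8917. This is Case 3 of the Master Theorem (c > log_b(a), work dominated by root), giving O(n^2).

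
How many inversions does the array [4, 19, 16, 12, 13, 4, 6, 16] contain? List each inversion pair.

Finding inversions in [4, 19, 16, 12, 13, 4, 6, 16]:

(1, 2): arr[1]=19 > arr[2]=16
(1, 3): arr[1]=19 > arr[3]=12
(1, 4): arr[1]=19 > arr[4]=13
(1, 5): arr[1]=19 > arr[5]=4
(1, 6): arr[1]=19 > arr[6]=6
(1, 7): arr[1]=19 > arr[7]=16
(2, 3): arr[2]=16 > arr[3]=12
(2, 4): arr[2]=16 > arr[4]=13
(2, 5): arr[2]=16 > arr[5]=4
(2, 6): arr[2]=16 > arr[6]=6
(3, 5): arr[3]=12 > arr[5]=4
(3, 6): arr[3]=12 > arr[6]=6
(4, 5): arr[4]=13 > arr[5]=4
(4, 6): arr[4]=13 > arr[6]=6

Total inversions: 14

The array has 14 inversion(s): (1,2), (1,3), (1,4), (1,5), (1,6), (1,7), (2,3), (2,4), (2,5), (2,6), (3,5), (3,6), (4,5), (4,6). Each pair (i,j) satisfies i < j and arr[i] > arr[j].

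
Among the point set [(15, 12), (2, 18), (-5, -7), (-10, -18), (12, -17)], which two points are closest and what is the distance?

Computing all pairwise distances among 5 points:

d((15, 12), (2, 18)) = 14.3178
d((15, 12), (-5, -7)) = 27.5862
d((15, 12), (-10, -18)) = 39.0512
d((15, 12), (12, -17)) = 29.1548
d((2, 18), (-5, -7)) = 25.9615
d((2, 18), (-10, -18)) = 37.9473
d((2, 18), (12, -17)) = 36.4005
d((-5, -7), (-10, -18)) = 12.083 <-- minimum
d((-5, -7), (12, -17)) = 19.7231
d((-10, -18), (12, -17)) = 22.0227

Closest pair: (-5, -7) and (-10, -18) with distance 12.083

The closest pair is (-5, -7) and (-10, -18) with Euclidean distance 12.083. For 5 points, brute-force pairwise comparison is shown above. For large n, the divide-and-conquer algorithm (sort by x, recurse on halves, check the dividing strip) achieves O(n log n).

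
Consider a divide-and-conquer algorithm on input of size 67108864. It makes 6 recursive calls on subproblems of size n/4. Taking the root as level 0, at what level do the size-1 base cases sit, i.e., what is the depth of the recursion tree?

For divide and conquer with division factor 4:

Problem sizes at each level:
Level 0: 67108864
Level 1: 16777216
Level 2: 4194304
Level 3: 1048576
Level 4: 262144
Level 5: 65536
Level 6: 16384
Level 7: 4096
Level 8: 1024
Level 9: 256
Level 10: 64
Level 11: 16
Level 12: 4
Level 13: 1

The root is level 0 and the size-1 base case is level 13 (the tree spans levels 0 through 13, i.e. 14 levels counting the root), so the depth is the number of divisions: log_4(67108864) = 13

The recursion tree depth is log_4(67108864) = 13. At each level, the problem size is divided by 4, so it takes 13 divisions to reduce to a base case of size 1. The algorithm makes 6 recursive calls at each level.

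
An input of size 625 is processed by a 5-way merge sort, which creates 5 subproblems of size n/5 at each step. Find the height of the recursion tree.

For divide and conquer with division factor 5:

Problem sizes at each level:
Level 0: 625
Level 1: 125
Level 2: 25
Level 3: 5
Level 4: 1

The root is level 0 and the size-1 base case is level 4 (the tree spans levels 0 through 4, i.e. 5 levels counting the root), so the depth is the number of divisions: log_5(625) = 4

The recursion tree depth is log_5(625) = 4. At each level, the problem size is divided by 5, so it takes 4 divisions to reduce to a base case of size 1. The algorithm makes 5 recursive calls at each level.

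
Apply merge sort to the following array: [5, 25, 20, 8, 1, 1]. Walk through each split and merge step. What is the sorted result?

Merge sort trace:

Split: [5, 25, 20, 8, 1, 1] -> [5, 25, 20] and [8, 1, 1]
  Split: [5, 25, 20] -> [5] and [25, 20]
    Split: [25, 20] -> [25] and [20]
    Merge: [25] + [20] -> [20, 25]
  Merge: [5] + [20, 25] -> [5, 20, 25]
  Split: [8, 1, 1] -> [8] and [1, 1]
    Split: [1, 1] -> [1] and [1]
    Merge: [1] + [1] -> [1, 1]
  Merge: [8] + [1, 1] -> [1, 1, 8]
Merge: [5, 20, 25] + [1, 1, 8] -> [1, 1, 5, 8, 20, 25]

Final sorted array: [1, 1, 5, 8, 20, 25]

The merge sort proceeds by recursively splitting the array and merging sorted halves.
After all merges, the sorted array is [1, 1, 5, 8, 20, 25].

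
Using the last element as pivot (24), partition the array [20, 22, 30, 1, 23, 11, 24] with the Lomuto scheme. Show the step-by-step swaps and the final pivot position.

Lomuto partition with pivot = 24:

Initial array: [20, 22, 30, 1, 23, 11, 24]

arr[0]=20 <= 24: swap with position 0, array becomes [20, 22, 30, 1, 23, 11, 24]
arr[1]=22 <= 24: swap with position 1, array becomes [20, 22, 30, 1, 23, 11, 24]
arr[2]=30 > 24: no swap
arr[3]=1 <= 24: swap with position 2, array becomes [20, 22, 1, 30, 23, 11, 24]
arr[4]=23 <= 24: swap with position 3, array becomes [20, 22, 1, 23, 30, 11, 24]
arr[5]=11 <= 24: swap with position 4, array becomes [20, 22, 1, 23, 11, 30, 24]

Place pivot at position 5: [20, 22, 1, 23, 11, 24, 30]
Pivot position: 5

After partitioning with pivot 24, the array becomes [20, 22, 1, 23, 11, 24, 30]. The pivot is placed at index 5. All elements to the left of the pivot are <= 24, and all elements to the right are > 24.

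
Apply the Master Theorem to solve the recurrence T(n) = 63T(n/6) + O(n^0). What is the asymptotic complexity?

Master Theorem for T(n) = 63T(n/6) + O(n^0):

a = 63, b = 6, c = 0
log_b(a) = log_6(63) = 2.3123

Case 1: c = 0 < log_6(63) = 2.3123
T(n) = O(n^(log_6 63))

For T(n) = 63T(n/6) + O(n^0): log_6(63) = 2.3123. This is Case 1 of the Master Theorem (c < log_b(a), work dominated by leaves), giving O(n^(log_6 63)).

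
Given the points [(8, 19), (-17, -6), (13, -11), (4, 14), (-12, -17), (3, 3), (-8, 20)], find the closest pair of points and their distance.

Computing all pairwise distances among 7 points:

d((8, 19), (-17, -6)) = 35.3553
d((8, 19), (13, -11)) = 30.4138
d((8, 19), (4, 14)) = 6.4031 <-- minimum
d((8, 19), (-12, -17)) = 41.1825
d((8, 19), (3, 3)) = 16.7631
d((8, 19), (-8, 20)) = 16.0312
d((-17, -6), (13, -11)) = 30.4138
d((-17, -6), (4, 14)) = 29.0
d((-17, -6), (-12, -17)) = 12.083
d((-17, -6), (3, 3)) = 21.9317
d((-17, -6), (-8, 20)) = 27.5136
d((13, -11), (4, 14)) = 26.5707
d((13, -11), (-12, -17)) = 25.7099
d((13, -11), (3, 3)) = 17.2047
d((13, -11), (-8, 20)) = 37.4433
d((4, 14), (-12, -17)) = 34.8855
d((4, 14), (3, 3)) = 11.0454
d((4, 14), (-8, 20)) = 13.4164
d((-12, -17), (3, 3)) = 25.0
d((-12, -17), (-8, 20)) = 37.2156
d((3, 3), (-8, 20)) = 20.2485

Closest pair: (8, 19) and (4, 14) with distance 6.4031

The closest pair is (8, 19) and (4, 14) with Euclidean distance 6.4031. For 7 points, brute-force pairwise comparison is shown above. For large n, the divide-and-conquer algorithm (sort by x, recurse on halves, check the dividing strip) achieves O(n log n).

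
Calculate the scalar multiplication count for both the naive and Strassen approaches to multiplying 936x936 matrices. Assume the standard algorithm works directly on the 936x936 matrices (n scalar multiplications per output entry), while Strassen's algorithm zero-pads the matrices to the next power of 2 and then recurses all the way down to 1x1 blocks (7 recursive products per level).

Matrix multiplication for 936x936 matrices:

Strassen's algorithm requires power-of-2 dimensions. Pad 936x936 to 1024x1024 (next power of 2).

Standard algorithm: 936^3 = 820025856 multiplications
Strassen's algorithm: 7^(log2(1024)) = 7^10 = 282475249 multiplications
Savings: 820025856 - 282475249 = 537550607 multiplications

Standard: 820025856 multiplications (936^3). Strassen: 282475249 multiplications (7^10, after padding to 1024x1024). Strassen reduces 8 recursive multiplications to 7 at each level.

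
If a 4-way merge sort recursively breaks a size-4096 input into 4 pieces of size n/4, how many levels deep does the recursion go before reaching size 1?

For divide and conquer with division factor 4:

Problem sizes at each level:
Level 0: 4096
Level 1: 1024
Level 2: 256
Level 3: 64
Level 4: 16
Level 5: 4
Level 6: 1

The root is level 0 and the size-1 base case is level 6 (the tree spans levels 0 through 6, i.e. 7 levels counting the root), so the depth is the number of divisions: log_4(4096) = 6

The recursion tree depth is log_4(4096) = 6. At each level, the problem size is divided by 4, so it takes 6 divisions to reduce to a base case of size 1. The algorithm makes 4 recursive calls at each level.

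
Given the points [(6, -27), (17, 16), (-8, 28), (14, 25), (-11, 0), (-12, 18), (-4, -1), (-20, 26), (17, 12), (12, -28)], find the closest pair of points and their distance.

Computing all pairwise distances among 10 points:

d((6, -27), (17, 16)) = 44.3847
d((6, -27), (-8, 28)) = 56.7539
d((6, -27), (14, 25)) = 52.6118
d((6, -27), (-11, 0)) = 31.9061
d((6, -27), (-12, 18)) = 48.4665
d((6, -27), (-4, -1)) = 27.8568
d((6, -27), (-20, 26)) = 59.0339
d((6, -27), (17, 12)) = 40.5216
d((6, -27), (12, -28)) = 6.0828
d((17, 16), (-8, 28)) = 27.7308
d((17, 16), (14, 25)) = 9.4868
d((17, 16), (-11, 0)) = 32.249
d((17, 16), (-12, 18)) = 29.0689
d((17, 16), (-4, -1)) = 27.0185
d((17, 16), (-20, 26)) = 38.3275
d((17, 16), (17, 12)) = 4.0 <-- minimum
d((17, 16), (12, -28)) = 44.2832
d((-8, 28), (14, 25)) = 22.2036
d((-8, 28), (-11, 0)) = 28.1603
d((-8, 28), (-12, 18)) = 10.7703
d((-8, 28), (-4, -1)) = 29.2746
d((-8, 28), (-20, 26)) = 12.1655
d((-8, 28), (17, 12)) = 29.6816
d((-8, 28), (12, -28)) = 59.4643
d((14, 25), (-11, 0)) = 35.3553
d((14, 25), (-12, 18)) = 26.9258
d((14, 25), (-4, -1)) = 31.6228
d((14, 25), (-20, 26)) = 34.0147
d((14, 25), (17, 12)) = 13.3417
d((14, 25), (12, -28)) = 53.0377
d((-11, 0), (-12, 18)) = 18.0278
d((-11, 0), (-4, -1)) = 7.0711
d((-11, 0), (-20, 26)) = 27.5136
d((-11, 0), (17, 12)) = 30.4631
d((-11, 0), (12, -28)) = 36.2353
d((-12, 18), (-4, -1)) = 20.6155
d((-12, 18), (-20, 26)) = 11.3137
d((-12, 18), (17, 12)) = 29.6142
d((-12, 18), (12, -28)) = 51.8845
d((-4, -1), (-20, 26)) = 31.3847
d((-4, -1), (17, 12)) = 24.6982
d((-4, -1), (12, -28)) = 31.3847
d((-20, 26), (17, 12)) = 39.5601
d((-20, 26), (12, -28)) = 62.7694
d((17, 12), (12, -28)) = 40.3113

Closest pair: (17, 16) and (17, 12) with distance 4.0

The closest pair is (17, 16) and (17, 12) with Euclidean distance 4.0. For 10 points, brute-force pairwise comparison is shown above. For large n, the divide-and-conquer algorithm (sort by x, recurse on halves, check the dividing strip) achieves O(n log n).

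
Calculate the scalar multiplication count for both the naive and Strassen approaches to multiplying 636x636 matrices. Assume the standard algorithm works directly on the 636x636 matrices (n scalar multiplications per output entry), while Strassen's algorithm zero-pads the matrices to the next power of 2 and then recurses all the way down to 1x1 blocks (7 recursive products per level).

Matrix multiplication for 636x636 matrices:

Strassen's algorithm requires power-of-2 dimensions. Pad 636x636 to 1024x1024 (next power of 2).

Standard algorithm: 636^3 = 257259456 multiplications
Strassen's algorithm: 7^(log2(1024)) = 7^10 = 282475249 multiplications
Difference: 257259456 - 282475249 = -25215793 (Strassen uses MORE here due to padding overhead — for small or just-over-power-of-2 n, padding can outweigh the per-level savings)

Standard: 257259456 multiplications (636^3). Strassen: 282475249 multiplications (7^10, after padding to 1024x1024). Strassen reduces 8 recursive multiplications to 7 at each level.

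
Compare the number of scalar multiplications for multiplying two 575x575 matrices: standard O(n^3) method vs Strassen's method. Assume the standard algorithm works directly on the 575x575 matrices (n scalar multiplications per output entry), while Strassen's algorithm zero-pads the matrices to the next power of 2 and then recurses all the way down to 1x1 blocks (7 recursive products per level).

Matrix multiplication for 575x575 matrices:

Strassen's algorithm requires power-of-2 dimensions. Pad 575x575 to 1024x1024 (next power of 2).

Standard algorithm: 575^3 = 190109375 multiplications
Strassen's algorithm: 7^(log2(1024)) = 7^10 = 282475249 multiplications
Difference: 190109375 - 282475249 = -92365874 (Strassen uses MORE here due to padding overhead — for small or just-over-power-of-2 n, padding can outweigh the per-level savings)

Standard: 190109375 multiplications (575^3). Strassen: 282475249 multiplications (7^10, after padding to 1024x1024). Strassen reduces 8 recursive multiplications to 7 at each level.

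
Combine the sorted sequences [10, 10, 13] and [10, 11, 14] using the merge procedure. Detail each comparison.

Merging process:

Compare 10 vs 10: take 10 from left. Merged: [10]
Compare 10 vs 10: take 10 from left. Merged: [10, 10]
Compare 13 vs 10: take 10 from right. Merged: [10, 10, 10]
Compare 13 vs 11: take 11 from right. Merged: [10, 10, 10, 11]
Compare 13 vs 14: take 13 from left. Merged: [10, 10, 10, 11, 13]
Append remaining from right: [14]. Merged: [10, 10, 10, 11, 13, 14]

Final merged array: [10, 10, 10, 11, 13, 14]
Total comparisons: 5

The merged array is [10, 10, 10, 11, 13, 14], requiring 5 comparisons. The merge step runs in O(n) time where n is the total number of elements.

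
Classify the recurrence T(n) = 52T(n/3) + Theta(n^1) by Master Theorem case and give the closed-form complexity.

Master Theorem for T(n) = 52T(n/3) + O(n^1):

a = 52, b = 3, c = 1
log_b(a) = log_3(52) = 3.5966

Case 1: c = 1 < log_3(52) = 3.5966
T(n) = O(n^(log_3 52))

For T(n) = 52T(n/3) + O(n^1): log_3(52) = 3.5966. This is Case 1 of the Master Theorem (c < log_b(a), work dominated by leaves), giving O(n^(log_3 52)).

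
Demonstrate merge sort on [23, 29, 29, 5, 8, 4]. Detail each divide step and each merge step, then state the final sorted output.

Merge sort trace:

Split: [23, 29, 29, 5, 8, 4] -> [23, 29, 29] and [5, 8, 4]
  Split: [23, 29, 29] -> [23] and [29, 29]
    Split: [29, 29] -> [29] and [29]
    Merge: [29] + [29] -> [29, 29]
  Merge: [23] + [29, 29] -> [23, 29, 29]
  Split: [5, 8, 4] -> [5] and [8, 4]
    Split: [8, 4] -> [8] and [4]
    Merge: [8] + [4] -> [4, 8]
  Merge: [5] + [4, 8] -> [4, 5, 8]
Merge: [23, 29, 29] + [4, 5, 8] -> [4, 5, 8, 23, 29, 29]

Final sorted array: [4, 5, 8, 23, 29, 29]

The merge sort proceeds by recursively splitting the array and merging sorted halves.
After all merges, the sorted array is [4, 5, 8, 23, 29, 29].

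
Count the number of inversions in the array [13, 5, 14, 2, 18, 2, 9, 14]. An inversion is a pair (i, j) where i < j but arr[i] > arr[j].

Finding inversions in [13, 5, 14, 2, 18, 2, 9, 14]:

(0, 1): arr[0]=13 > arr[1]=5
(0, 3): arr[0]=13 > arr[3]=2
(0, 5): arr[0]=13 > arr[5]=2
(0, 6): arr[0]=13 > arr[6]=9
(1, 3): arr[1]=5 > arr[3]=2
(1, 5): arr[1]=5 > arr[5]=2
(2, 3): arr[2]=14 > arr[3]=2
(2, 5): arr[2]=14 > arr[5]=2
(2, 6): arr[2]=14 > arr[6]=9
(4, 5): arr[4]=18 > arr[5]=2
(4, 6): arr[4]=18 > arr[6]=9
(4, 7): arr[4]=18 > arr[7]=14

Total inversions: 12

The array has 12 inversion(s): (0,1), (0,3), (0,5), (0,6), (1,3), (1,5), (2,3), (2,5), (2,6), (4,5), (4,6), (4,7). Each pair (i,j) satisfies i < j and arr[i] > arr[j].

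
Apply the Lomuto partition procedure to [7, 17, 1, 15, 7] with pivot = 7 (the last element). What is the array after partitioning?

Lomuto partition with pivot = 7:

Initial array: [7, 17, 1, 15, 7]

arr[0]=7 <= 7: swap with position 0, array becomes [7, 17, 1, 15, 7]
arr[1]=17 > 7: no swap
arr[2]=1 <= 7: swap with position 1, array becomes [7, 1, 17, 15, 7]
arr[3]=15 > 7: no swap

Place pivot at position 2: [7, 1, 7, 15, 17]
Pivot position: 2

After partitioning with pivot 7, the array becomes [7, 1, 7, 15, 17]. The pivot is placed at index 2. All elements to the left of the pivot are <= 7, and all elements to the right are > 7.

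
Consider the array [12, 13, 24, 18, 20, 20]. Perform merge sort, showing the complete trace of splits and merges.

Merge sort trace:

Split: [12, 13, 24, 18, 20, 20] -> [12, 13, 24] and [18, 20, 20]
  Split: [12, 13, 24] -> [12] and [13, 24]
    Split: [13, 24] -> [13] and [24]
    Merge: [13] + [24] -> [13, 24]
  Merge: [12] + [13, 24] -> [12, 13, 24]
  Split: [18, 20, 20] -> [18] and [20, 20]
    Split: [20, 20] -> [20] and [20]
    Merge: [20] + [20] -> [20, 20]
  Merge: [18] + [20, 20] -> [18, 20, 20]
Merge: [12, 13, 24] + [18, 20, 20] -> [12, 13, 18, 20, 20, 24]

Final sorted array: [12, 13, 18, 20, 20, 24]

The merge sort proceeds by recursively splitting the array and merging sorted halves.
After all merges, the sorted array is [12, 13, 18, 20, 20, 24].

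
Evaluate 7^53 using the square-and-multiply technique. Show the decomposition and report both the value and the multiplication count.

Computing 7^53 by squaring (build up from 7^1; each line after the first costs one multiplication):

7^1 = 7
7^2 = (7^1)^2 = 7^2 = 49
7^3 = 7 * 7^2 = 7 * 49 = 343
7^6 = (7^3)^2 = 343^2 = 117649
7^12 = (7^6)^2 = 117649^2 = 13841287201
7^13 = 7 * 7^12 = 7 * 13841287201 = 96889010407
7^26 = (7^13)^2 = 96889010407^2 = 9387480337647754305649
7^52 = (7^26)^2 = 9387480337647754305649^2 = 88124787089723195184393736687912818113311201
7^53 = 7 * 7^52 = 7 * 88124787089723195184393736687912818113311201 = 616873509628062366290756156815389726793178407

Result: 616873509628062366290756156815389726793178407
Multiplications needed: 8 (8 lines after 7^1)

7^53 = 616873509628062366290756156815389726793178407. Using exponentiation by squaring, this requires 8 multiplications. The key idea: if the exponent is even, square the half-power; if odd, multiply by the base once.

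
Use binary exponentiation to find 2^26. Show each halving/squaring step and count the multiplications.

Computing 2^26 by squaring (build up from 2^1; each line after the first costs one multiplication):

2^1 = 2
2^2 = (2^1)^2 = 2^2 = 4
2^3 = 2 * 2^2 = 2 * 4 = 8
2^6 = (2^3)^2 = 8^2 = 64
2^12 = (2^6)^2 = 64^2 = 4096
2^13 = 2 * 2^12 = 2 * 4096 = 8192
2^26 = (2^13)^2 = 8192^2 = 67108864

Result: 67108864
Multiplications needed: 6 (6 lines after 2^1)

2^26 = 67108864. Using exponentiation by squaring, this requires 6 multiplications. The key idea: if the exponent is even, square the half-power; if odd, multiply by the base once.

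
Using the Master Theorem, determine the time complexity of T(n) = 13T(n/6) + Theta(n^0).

Master Theorem for T(n) = 13T(n/6) + O(n^0):

a = 13, b = 6, c = 0
log_b(a) = log_6(13) = 1.4315

Case 1: c = 0 < log_6(13) = 1.4315
T(n) = O(n^(log_6 13))

For T(n) = 13T(n/6) + O(n^0): log_6(13) = 1.4315. This is Case 1 of the Master Theorem (c < log_b(a), work dominated by leaves), giving O(n^(log_6 13)).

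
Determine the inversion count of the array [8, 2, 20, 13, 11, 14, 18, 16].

Finding inversions in [8, 2, 20, 13, 11, 14, 18, 16]:

(0, 1): arr[0]=8 > arr[1]=2
(2, 3): arr[2]=20 > arr[3]=13
(2, 4): arr[2]=20 > arr[4]=11
(2, 5): arr[2]=20 > arr[5]=14
(2, 6): arr[2]=20 > arr[6]=18
(2, 7): arr[2]=20 > arr[7]=16
(3, 4): arr[3]=13 > arr[4]=11
(6, 7): arr[6]=18 > arr[7]=16

Total inversions: 8

The array has 8 inversion(s): (0,1), (2,3), (2,4), (2,5), (2,6), (2,7), (3,4), (6,7). Each pair (i,j) satisfies i < j and arr[i] > arr[j].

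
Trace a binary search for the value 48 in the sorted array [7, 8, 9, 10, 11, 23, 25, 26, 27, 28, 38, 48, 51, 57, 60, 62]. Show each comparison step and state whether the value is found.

Binary search for 48 in [7, 8, 9, 10, 11, 23, 25, 26, 27, 28, 38, 48, 51, 57, 60, 62]:

lo=0, hi=15, mid=7, arr[mid]=26 -> 26 < 48, search right half
lo=8, hi=15, mid=11, arr[mid]=48 -> Found target at index 11!

Binary search finds 48 at index 11 after 2 comparisons. The search repeatedly halves the search space by comparing with the middle element.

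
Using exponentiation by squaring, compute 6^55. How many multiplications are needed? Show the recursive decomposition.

Computing 6^55 by squaring (build up from 6^1; each line after the first costs one multiplication):

6^1 = 6
6^2 = (6^1)^2 = 6^2 = 36
6^3 = 6 * 6^2 = 6 * 36 = 216
6^6 = (6^3)^2 = 216^2 = 46656
6^12 = (6^6)^2 = 46656^2 = 2176782336
6^13 = 6 * 6^12 = 6 * 2176782336 = 13060694016
6^26 = (6^13)^2 = 13060694016^2 = 170581728179578208256
6^27 = 6 * 6^26 = 6 * 170581728179578208256 = 1023490369077469249536
6^54 = (6^27)^2 = 1023490369077469249536^2 = 1047532535594334222593508922191671036215296
6^55 = 6 * 6^54 = 6 * 1047532535594334222593508922191671036215296 = 6285195213566005335561053533150026217291776

Result: 6285195213566005335561053533150026217291776
Multiplications needed: 9 (9 lines after 6^1)

6^55 = 6285195213566005335561053533150026217291776. Using exponentiation by squaring, this requires 9 multiplications. The key idea: if the exponent is even, square the half-power; if odd, multiply by the base once.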